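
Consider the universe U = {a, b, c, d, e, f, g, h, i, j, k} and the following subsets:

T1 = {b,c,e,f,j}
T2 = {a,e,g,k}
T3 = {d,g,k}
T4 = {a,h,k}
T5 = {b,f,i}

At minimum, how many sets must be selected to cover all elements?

4

T1, T3, T4, T5 together cover {a, b, c, d, e, f, g, h, i, j, k} — every element.
No 3 of the 5 sets cover everything (all 10 triples fall short), so 4 is minimum.
Greedy (largest uncovered first) would take T1, T2, T3, T4, T5 — 5 sets — but 4 suffice.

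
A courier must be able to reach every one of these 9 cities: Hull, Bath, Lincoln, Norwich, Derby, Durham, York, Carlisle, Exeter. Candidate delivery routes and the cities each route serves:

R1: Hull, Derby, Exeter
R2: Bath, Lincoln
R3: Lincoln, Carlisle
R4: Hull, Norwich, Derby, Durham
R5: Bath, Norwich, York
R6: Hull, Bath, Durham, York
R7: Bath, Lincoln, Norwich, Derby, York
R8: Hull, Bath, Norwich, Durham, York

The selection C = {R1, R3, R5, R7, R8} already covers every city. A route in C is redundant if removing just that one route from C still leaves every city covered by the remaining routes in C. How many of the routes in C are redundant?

Drop R1: Exeter uncovered — not redundant.
Drop R3: Carlisle uncovered — not redundant.
Drop R5: the rest still cover every city — redundant.
Drop R7: the rest still cover every city — redundant.
Drop R8: Durham uncovered — not redundant.
2 redundant: R5, R7.

2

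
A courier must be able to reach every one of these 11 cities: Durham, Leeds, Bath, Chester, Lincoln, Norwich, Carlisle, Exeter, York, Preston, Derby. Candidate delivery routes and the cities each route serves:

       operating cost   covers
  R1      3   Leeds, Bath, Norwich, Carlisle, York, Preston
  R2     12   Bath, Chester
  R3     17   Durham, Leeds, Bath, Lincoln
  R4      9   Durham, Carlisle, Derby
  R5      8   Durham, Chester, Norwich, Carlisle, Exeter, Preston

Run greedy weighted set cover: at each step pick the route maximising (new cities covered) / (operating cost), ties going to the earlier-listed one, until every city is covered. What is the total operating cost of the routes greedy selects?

37

Pick 1: R1 adds 6 new (Leeds, Bath, Norwich, Carlisle, York, Preston) at operating cost 3 (ratio 6/3).
Pick 2: R5 adds 3 new (Durham, Chester, Exeter) at operating cost 8 (ratio 3/8).
Pick 3: R4 adds 1 new (Derby) at operating cost 9 (ratio 1/9).
Pick 4: R3 adds 1 new (Lincoln) at operating cost 17 (ratio 1/17).
Greedy total operating cost: 3 + 8 + 9 + 17 = 37.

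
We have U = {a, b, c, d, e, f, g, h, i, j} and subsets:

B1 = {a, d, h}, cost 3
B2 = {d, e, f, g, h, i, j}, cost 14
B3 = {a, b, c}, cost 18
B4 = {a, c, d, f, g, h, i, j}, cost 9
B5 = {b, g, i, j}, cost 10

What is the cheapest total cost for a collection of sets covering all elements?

B2, B3 cover every element at cost 14 + 18 = 32.
Any cover uses at least 2 sets; among all covering selections none totals below 32.
Greedy by coverage-per-cost would pick B1, B4, B5, B2 for 36 — worse than the optimum 32.

32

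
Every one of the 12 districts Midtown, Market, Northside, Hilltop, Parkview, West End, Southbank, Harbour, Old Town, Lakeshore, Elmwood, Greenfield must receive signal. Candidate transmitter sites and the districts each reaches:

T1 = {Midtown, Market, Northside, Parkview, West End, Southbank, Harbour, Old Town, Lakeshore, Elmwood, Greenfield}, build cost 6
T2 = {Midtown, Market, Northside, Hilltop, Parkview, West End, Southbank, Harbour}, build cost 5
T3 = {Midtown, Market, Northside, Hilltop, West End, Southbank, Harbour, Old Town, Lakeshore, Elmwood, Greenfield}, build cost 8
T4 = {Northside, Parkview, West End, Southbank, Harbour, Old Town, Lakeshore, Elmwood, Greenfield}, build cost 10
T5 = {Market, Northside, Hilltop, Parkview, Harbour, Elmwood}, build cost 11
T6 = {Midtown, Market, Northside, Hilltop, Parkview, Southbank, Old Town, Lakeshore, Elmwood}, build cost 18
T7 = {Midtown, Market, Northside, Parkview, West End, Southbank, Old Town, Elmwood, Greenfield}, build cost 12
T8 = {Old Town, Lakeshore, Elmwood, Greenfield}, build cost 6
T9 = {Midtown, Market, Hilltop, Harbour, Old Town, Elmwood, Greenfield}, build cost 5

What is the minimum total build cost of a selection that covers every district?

T1, T2 cover every district at build cost 6 + 5 = 11.
Any cover uses at least 2 transmitter sites; among all covering selections none totals below 11.

11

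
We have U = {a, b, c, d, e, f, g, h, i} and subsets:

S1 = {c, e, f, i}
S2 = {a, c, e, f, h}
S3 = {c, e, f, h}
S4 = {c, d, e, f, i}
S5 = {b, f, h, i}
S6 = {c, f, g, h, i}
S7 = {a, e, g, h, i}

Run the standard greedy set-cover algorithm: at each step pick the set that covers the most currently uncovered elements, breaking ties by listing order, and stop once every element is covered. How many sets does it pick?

Pick 1: S2 covers 5 new elements (a, c, e, f, h).
Pick 2: S4 covers 2 new elements (d, i).
Pick 3: S5 covers 1 new elements (b).
Pick 4: S6 covers 1 new elements (g).
Greedy uses 4 sets. (The true minimum is 3.)

4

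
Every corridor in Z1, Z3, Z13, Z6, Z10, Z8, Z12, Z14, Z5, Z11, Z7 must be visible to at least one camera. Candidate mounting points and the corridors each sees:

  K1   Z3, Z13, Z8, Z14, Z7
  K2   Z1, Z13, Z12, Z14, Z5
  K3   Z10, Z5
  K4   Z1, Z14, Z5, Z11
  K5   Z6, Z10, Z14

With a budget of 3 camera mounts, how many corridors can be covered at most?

10

Choosing K1, K2, K5 covers {Z1, Z3, Z13, Z6, Z10, Z8, Z12, Z14, Z5, Z7} — 10 corridors.
No choice of 3 camera mounts does better; here Z11 is left uncovered.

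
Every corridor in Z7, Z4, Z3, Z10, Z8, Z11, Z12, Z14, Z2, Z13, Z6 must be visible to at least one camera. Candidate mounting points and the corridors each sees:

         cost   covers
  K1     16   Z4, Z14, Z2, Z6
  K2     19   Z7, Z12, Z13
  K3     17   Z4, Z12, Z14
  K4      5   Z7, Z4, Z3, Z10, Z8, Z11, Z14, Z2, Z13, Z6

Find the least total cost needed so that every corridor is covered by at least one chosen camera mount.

K3, K4 cover every corridor at cost 17 + 5 = 22.
Any cover uses at least 2 camera mounts; among all covering selections none totals below 22.

22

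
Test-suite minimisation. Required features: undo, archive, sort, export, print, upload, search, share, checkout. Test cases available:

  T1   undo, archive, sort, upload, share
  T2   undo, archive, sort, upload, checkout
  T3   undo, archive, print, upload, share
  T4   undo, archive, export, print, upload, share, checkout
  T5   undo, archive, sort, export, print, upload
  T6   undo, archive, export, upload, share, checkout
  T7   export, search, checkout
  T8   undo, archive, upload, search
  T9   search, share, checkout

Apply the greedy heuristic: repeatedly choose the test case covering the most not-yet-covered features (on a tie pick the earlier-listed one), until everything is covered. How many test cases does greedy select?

3

Pick 1: T4 covers 7 new features (undo, archive, export, print, upload, share, checkout).
Pick 2: T1 covers 1 new features (sort).
Pick 3: T7 covers 1 new features (search).
Greedy uses 3 test cases. (The true minimum is 2.)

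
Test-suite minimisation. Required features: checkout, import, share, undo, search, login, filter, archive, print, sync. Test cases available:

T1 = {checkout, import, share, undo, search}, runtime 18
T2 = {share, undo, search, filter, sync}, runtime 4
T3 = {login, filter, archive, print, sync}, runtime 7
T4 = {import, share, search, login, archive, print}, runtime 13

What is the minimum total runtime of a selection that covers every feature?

T1, T3 cover every feature at runtime 18 + 7 = 25.
Any cover uses at least 2 test cases; among all covering selections none totals below 25.
Greedy by coverage-per-runtime would pick T2, T3, T1 for 29 — worse than the optimum 25.

25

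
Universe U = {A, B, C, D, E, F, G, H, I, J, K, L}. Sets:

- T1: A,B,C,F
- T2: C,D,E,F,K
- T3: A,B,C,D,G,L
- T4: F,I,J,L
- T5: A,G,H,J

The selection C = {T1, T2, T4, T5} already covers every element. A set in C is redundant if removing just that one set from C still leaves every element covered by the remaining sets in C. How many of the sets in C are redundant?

Drop T1: B uncovered — not redundant.
Drop T2: D, E, K uncovered — not redundant.
Drop T4: I, L uncovered — not redundant.
Drop T5: G, H uncovered — not redundant.
None of the sets in C is redundant.

0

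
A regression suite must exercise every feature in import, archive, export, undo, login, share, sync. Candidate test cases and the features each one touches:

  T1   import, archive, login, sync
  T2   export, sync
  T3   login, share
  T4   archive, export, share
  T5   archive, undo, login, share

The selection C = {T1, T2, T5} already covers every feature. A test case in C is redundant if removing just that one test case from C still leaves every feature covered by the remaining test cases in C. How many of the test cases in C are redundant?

0

Drop T1: import uncovered — not redundant.
Drop T2: export uncovered — not redundant.
Drop T5: undo, share uncovered — not redundant.
None of the test cases in C is redundant.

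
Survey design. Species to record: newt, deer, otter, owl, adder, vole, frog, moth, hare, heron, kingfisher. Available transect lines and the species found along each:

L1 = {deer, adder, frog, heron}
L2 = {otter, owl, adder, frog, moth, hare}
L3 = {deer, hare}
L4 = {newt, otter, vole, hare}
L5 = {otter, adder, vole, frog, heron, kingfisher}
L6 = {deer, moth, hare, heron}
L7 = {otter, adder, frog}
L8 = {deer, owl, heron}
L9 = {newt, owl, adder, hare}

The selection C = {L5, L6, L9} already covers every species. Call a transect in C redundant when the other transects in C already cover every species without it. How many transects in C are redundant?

0

Drop L5: otter, vole, frog, kingfisher uncovered — not redundant.
Drop L6: deer, moth uncovered — not redundant.
Drop L9: newt, owl uncovered — not redundant.
None of the transects in C is redundant.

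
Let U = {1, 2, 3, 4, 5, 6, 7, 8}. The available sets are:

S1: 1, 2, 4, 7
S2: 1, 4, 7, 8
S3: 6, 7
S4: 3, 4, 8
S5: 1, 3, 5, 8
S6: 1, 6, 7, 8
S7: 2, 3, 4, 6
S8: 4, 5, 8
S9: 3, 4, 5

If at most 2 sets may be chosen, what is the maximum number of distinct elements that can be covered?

Choosing S1, S5 covers {1, 2, 3, 4, 5, 7, 8} — 7 elements.
No choice of 2 sets does better; here 6 is left uncovered.

7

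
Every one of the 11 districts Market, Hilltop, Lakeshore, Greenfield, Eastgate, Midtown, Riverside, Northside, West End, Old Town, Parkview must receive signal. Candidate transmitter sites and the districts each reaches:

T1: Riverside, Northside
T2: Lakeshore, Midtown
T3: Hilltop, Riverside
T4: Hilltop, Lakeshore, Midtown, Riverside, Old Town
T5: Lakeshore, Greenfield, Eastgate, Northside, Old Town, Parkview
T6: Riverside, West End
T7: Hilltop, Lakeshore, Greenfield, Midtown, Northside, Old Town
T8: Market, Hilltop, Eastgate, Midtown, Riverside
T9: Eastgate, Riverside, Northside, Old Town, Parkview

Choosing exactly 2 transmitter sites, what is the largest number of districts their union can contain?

10

Choosing T5, T8 covers {Market, Hilltop, Lakeshore, Greenfield, Eastgate, Midtown, Riverside, Northside, Old Town, Parkview} — 10 districts.
No choice of 2 transmitter sites does better; here West End is left uncovered.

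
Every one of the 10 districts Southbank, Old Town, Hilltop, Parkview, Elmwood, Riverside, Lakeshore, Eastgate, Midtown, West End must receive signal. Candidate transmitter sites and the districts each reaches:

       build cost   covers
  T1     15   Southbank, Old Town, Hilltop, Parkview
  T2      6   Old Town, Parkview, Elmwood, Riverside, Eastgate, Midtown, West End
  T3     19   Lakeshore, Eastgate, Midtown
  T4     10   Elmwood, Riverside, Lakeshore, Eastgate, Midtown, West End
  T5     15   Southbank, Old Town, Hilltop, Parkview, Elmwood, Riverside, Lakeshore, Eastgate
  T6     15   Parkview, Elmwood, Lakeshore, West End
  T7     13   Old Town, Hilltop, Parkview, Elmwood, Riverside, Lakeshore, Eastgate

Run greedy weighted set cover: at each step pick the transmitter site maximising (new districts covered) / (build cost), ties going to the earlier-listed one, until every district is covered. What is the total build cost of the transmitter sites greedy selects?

21

Pick 1: T2 adds 7 new (Old Town, Parkview, Elmwood, Riverside, Eastgate, Midtown, West End) at build cost 6 (ratio 7/6).
Pick 2: T5 adds 3 new (Southbank, Hilltop, Lakeshore) at build cost 15 (ratio 3/15).
Greedy total build cost: 6 + 15 = 21.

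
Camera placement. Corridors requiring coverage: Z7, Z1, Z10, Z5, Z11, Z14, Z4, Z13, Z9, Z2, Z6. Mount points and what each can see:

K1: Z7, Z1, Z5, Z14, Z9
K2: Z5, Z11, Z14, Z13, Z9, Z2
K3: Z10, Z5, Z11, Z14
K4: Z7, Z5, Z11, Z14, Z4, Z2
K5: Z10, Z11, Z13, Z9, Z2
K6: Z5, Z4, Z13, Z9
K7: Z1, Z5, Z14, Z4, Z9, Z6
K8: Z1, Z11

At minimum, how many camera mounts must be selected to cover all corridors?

K1, K5, K7 together cover {Z7, Z1, Z10, Z5, Z11, Z14, Z4, Z13, Z9, Z2, Z6} — every corridor.
No 2 of the 8 camera mounts cover everything (all 28 pairs fall short), so 3 is minimum.

3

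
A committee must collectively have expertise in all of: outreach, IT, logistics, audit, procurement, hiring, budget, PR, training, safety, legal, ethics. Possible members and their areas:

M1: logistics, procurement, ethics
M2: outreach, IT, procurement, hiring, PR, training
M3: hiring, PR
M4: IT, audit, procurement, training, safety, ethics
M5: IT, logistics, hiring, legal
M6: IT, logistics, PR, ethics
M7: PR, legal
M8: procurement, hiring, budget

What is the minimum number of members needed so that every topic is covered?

4

M2, M4, M5, M8 together cover {outreach, IT, logistics, audit, procurement, hiring, budget, PR, training, safety, legal, ethics} — every topic.
No 3 of the 8 members cover everything (all 56 triples fall short), so 4 is minimum.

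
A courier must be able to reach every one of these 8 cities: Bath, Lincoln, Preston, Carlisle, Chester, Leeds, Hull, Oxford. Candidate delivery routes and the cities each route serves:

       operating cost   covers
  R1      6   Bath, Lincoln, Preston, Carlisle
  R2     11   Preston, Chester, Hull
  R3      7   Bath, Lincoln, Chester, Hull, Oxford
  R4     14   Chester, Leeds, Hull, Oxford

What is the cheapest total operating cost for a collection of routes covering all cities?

20

R1, R4 cover every city at operating cost 6 + 14 = 20.
Any cover uses at least 2 routes; among all covering selections none totals below 20.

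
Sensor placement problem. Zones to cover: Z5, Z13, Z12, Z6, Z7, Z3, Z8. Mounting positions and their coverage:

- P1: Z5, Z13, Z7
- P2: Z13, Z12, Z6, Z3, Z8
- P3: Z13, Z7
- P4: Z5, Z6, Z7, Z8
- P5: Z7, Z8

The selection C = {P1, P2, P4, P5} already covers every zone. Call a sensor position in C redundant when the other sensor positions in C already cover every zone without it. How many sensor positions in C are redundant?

3

Drop P1: the rest still cover every zone — redundant.
Drop P2: Z12, Z3 uncovered — not redundant.
Drop P4: the rest still cover every zone — redundant.
Drop P5: the rest still cover every zone — redundant.
3 redundant: P1, P4, P5.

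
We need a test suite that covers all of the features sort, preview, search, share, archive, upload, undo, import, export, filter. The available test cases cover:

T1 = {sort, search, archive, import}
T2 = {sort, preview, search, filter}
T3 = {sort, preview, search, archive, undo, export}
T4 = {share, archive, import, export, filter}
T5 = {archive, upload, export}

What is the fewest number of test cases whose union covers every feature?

T3, T4, T5 together cover {sort, preview, search, share, archive, upload, undo, import, export, filter} — every feature.
No 2 of the 5 test cases cover everything (all 10 pairs fall short), so 3 is minimum.

3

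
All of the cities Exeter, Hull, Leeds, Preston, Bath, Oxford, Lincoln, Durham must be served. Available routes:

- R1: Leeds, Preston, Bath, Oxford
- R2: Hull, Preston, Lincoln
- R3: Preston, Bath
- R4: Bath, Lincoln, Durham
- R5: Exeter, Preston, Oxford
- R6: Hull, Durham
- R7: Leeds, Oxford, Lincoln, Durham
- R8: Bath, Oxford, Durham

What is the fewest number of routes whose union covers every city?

4

R1, R2, R4, R5 together cover {Exeter, Hull, Leeds, Preston, Bath, Oxford, Lincoln, Durham} — every city.
No 3 of the 8 routes cover everything (all 56 triples fall short), so 4 is minimum.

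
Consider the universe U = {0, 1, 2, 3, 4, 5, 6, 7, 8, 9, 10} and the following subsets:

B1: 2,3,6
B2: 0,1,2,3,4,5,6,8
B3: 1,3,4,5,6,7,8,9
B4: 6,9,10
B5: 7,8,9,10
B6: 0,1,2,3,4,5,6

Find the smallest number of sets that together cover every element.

2

B2, B5 together cover {0, 1, 2, 3, 4, 5, 6, 7, 8, 9, 10} — every element.
No single set contains all 11 elements, so 2 is optimal.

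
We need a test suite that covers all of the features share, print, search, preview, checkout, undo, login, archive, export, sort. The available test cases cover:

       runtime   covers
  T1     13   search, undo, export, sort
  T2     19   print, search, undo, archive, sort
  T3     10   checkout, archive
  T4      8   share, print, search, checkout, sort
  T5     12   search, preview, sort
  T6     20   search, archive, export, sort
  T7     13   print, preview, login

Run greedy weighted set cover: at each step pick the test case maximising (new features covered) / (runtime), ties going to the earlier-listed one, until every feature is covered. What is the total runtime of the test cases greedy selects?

Pick 1: T4 adds 5 new (share, print, search, checkout, sort) at runtime 8 (ratio 5/8).
Pick 2: T1 adds 2 new (undo, export) at runtime 13 (ratio 2/13).
Pick 3: T7 adds 2 new (preview, login) at runtime 13 (ratio 2/13).
Pick 4: T3 adds 1 new (archive) at runtime 10 (ratio 1/10).
Greedy total runtime: 8 + 13 + 13 + 10 = 44.

44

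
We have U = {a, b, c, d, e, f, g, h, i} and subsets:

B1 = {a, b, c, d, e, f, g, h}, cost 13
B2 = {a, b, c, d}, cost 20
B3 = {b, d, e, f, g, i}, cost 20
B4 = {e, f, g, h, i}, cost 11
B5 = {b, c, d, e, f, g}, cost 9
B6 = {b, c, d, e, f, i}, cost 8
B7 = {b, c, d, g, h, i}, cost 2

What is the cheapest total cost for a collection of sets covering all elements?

B1, B7 cover every element at cost 13 + 2 = 15.
Any cover uses at least 2 sets; among all covering selections none totals below 15.

15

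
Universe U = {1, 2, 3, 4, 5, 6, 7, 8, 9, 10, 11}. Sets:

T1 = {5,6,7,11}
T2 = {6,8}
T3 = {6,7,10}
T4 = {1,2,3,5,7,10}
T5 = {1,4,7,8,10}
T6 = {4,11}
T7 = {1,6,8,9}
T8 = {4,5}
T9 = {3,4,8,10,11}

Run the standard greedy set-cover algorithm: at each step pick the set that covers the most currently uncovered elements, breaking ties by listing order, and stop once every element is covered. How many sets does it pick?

Pick 1: T4 covers 6 new elements (1, 2, 3, 5, 7, 10).
Pick 2: T7 covers 3 new elements (6, 8, 9).
Pick 3: T6 covers 2 new elements (4, 11).
Greedy uses 3 sets.

3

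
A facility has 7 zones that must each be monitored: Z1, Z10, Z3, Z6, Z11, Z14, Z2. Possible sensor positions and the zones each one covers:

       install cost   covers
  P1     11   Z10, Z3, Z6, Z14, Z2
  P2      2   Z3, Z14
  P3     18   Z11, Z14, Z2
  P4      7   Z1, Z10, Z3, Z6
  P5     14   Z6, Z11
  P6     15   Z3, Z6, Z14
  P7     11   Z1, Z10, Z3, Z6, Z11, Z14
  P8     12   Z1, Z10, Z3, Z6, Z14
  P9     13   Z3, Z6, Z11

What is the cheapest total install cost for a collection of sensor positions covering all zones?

P1, P7 cover every zone at install cost 11 + 11 = 22.
Any cover uses at least 2 sensor positions; among all covering selections none totals below 22.

22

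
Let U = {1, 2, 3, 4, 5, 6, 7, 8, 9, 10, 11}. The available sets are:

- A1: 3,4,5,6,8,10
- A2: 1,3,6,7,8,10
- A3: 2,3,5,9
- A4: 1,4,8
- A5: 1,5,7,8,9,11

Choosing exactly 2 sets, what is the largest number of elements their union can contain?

10

Choosing A1, A5 covers {1, 3, 4, 5, 6, 7, 8, 9, 10, 11} — 10 elements.
No choice of 2 sets does better; here 2 is left uncovered.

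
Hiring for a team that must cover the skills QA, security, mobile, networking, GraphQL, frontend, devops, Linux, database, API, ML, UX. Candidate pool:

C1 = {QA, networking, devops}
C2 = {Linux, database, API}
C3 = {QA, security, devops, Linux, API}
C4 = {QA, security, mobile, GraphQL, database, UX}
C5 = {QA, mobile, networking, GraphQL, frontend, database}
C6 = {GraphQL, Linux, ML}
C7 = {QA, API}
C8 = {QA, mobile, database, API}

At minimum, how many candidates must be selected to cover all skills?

4

C3, C4, C5, C6 together cover {QA, security, mobile, networking, GraphQL, frontend, devops, Linux, database, API, ML, UX} — every skill.
No 3 of the 8 candidates cover everything (all 56 triples fall short), so 4 is minimum.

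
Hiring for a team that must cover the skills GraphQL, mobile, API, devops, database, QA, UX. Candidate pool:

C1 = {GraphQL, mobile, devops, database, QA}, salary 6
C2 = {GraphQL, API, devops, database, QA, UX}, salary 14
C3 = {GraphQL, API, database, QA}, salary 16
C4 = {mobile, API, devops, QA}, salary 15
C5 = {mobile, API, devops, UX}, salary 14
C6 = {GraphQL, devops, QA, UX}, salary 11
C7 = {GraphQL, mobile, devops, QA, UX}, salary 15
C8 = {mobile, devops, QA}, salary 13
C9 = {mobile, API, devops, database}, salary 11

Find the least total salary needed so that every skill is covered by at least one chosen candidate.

C1, C2 cover every skill at salary 6 + 14 = 20.
Any cover uses at least 2 candidates; among all covering selections none totals below 20.

20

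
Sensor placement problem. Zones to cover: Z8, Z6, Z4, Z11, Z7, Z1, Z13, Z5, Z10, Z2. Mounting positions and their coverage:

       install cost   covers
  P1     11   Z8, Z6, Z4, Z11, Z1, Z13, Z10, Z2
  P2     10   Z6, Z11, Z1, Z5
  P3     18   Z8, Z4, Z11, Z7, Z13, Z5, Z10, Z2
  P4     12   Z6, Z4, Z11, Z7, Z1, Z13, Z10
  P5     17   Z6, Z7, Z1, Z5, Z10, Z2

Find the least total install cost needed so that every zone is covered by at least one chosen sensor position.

P1, P5 cover every zone at install cost 11 + 17 = 28.
Any cover uses at least 2 sensor positions; among all covering selections none totals below 28.

28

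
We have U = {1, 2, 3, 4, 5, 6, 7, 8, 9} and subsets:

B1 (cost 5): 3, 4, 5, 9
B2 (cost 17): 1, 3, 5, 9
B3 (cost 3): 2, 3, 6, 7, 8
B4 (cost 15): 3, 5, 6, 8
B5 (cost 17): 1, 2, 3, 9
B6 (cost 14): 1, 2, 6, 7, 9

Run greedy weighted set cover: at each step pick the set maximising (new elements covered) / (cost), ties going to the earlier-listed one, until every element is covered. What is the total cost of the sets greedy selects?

Pick 1: B3 adds 5 new (2, 3, 6, 7, 8) at cost 3 (ratio 5/3).
Pick 2: B1 adds 3 new (4, 5, 9) at cost 5 (ratio 3/5).
Pick 3: B6 adds 1 new (1) at cost 14 (ratio 1/14).
Greedy total cost: 3 + 5 + 14 = 22.

22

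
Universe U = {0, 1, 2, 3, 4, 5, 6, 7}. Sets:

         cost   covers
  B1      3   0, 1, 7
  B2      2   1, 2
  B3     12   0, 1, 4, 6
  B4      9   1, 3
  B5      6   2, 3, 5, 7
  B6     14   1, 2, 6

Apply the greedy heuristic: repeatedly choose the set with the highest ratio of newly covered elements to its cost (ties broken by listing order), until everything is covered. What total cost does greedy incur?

Pick 1: B1 adds 3 new (0, 1, 7) at cost 3 (ratio 3/3).
Pick 2: B2 adds 1 new (2) at cost 2 (ratio 1/2).
Pick 3: B5 adds 2 new (3, 5) at cost 6 (ratio 2/6).
Pick 4: B3 adds 2 new (4, 6) at cost 12 (ratio 2/12).
Greedy total cost: 3 + 2 + 6 + 12 = 23. (The true optimum is 18, so greedy overshoots here.)

23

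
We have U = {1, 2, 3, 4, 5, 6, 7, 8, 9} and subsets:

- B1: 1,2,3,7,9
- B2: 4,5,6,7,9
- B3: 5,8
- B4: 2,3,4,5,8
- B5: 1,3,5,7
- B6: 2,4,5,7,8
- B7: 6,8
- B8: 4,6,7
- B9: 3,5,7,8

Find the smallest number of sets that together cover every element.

B1, B2, B3 together cover {1, 2, 3, 4, 5, 6, 7, 8, 9} — every element.
No 2 of the 9 sets cover everything (all 36 pairs fall short), so 3 is minimum.

3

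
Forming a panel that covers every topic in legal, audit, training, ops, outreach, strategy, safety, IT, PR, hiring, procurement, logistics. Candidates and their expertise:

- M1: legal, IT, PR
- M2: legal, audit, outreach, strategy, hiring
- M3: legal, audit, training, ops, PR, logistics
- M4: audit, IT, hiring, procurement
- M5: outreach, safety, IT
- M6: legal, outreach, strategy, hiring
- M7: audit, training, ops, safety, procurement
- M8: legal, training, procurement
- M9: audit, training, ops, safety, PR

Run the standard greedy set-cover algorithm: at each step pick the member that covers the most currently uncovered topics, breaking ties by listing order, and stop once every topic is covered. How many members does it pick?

Pick 1: M3 covers 6 new topics (legal, audit, training, ops, PR, logistics).
Pick 2: M2 covers 3 new topics (outreach, strategy, hiring).
Pick 3: M4 covers 2 new topics (IT, procurement).
Pick 4: M5 covers 1 new topics (safety).
Greedy uses 4 members.

4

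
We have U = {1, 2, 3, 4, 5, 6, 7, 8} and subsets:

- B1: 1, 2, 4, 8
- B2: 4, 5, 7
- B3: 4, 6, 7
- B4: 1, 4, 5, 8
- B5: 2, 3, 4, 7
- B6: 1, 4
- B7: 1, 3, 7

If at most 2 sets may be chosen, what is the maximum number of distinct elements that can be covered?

Choosing B4, B5 covers {1, 2, 3, 4, 5, 7, 8} — 7 elements.
No choice of 2 sets does better; here 6 is left uncovered.

7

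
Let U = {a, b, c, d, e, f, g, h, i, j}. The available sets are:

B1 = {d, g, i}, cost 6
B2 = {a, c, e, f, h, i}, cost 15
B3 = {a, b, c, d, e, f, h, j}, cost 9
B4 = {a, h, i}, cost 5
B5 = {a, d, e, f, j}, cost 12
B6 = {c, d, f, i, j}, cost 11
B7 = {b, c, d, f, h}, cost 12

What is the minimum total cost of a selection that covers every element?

15

B1, B3 cover every element at cost 6 + 9 = 15.
Any cover uses at least 2 sets; among all covering selections none totals below 15.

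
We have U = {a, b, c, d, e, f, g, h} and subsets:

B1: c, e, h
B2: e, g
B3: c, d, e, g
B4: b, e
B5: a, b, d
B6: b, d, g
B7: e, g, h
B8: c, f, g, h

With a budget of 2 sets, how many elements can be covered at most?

Choosing B5, B8 covers {a, b, c, d, f, g, h} — 7 elements.
No choice of 2 sets does better; here e is left uncovered.

7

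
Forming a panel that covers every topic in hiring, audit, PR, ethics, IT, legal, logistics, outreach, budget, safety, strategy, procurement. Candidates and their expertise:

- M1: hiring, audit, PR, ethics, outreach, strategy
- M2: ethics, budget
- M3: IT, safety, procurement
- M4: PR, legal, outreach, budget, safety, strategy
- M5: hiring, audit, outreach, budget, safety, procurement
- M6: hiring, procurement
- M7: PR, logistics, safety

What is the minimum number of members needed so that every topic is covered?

M1, M3, M4, M7 together cover {hiring, audit, PR, ethics, IT, legal, logistics, outreach, budget, safety, strategy, procurement} — every topic.
No 3 of the 7 members cover everything (all 35 triples fall short), so 4 is minimum.

4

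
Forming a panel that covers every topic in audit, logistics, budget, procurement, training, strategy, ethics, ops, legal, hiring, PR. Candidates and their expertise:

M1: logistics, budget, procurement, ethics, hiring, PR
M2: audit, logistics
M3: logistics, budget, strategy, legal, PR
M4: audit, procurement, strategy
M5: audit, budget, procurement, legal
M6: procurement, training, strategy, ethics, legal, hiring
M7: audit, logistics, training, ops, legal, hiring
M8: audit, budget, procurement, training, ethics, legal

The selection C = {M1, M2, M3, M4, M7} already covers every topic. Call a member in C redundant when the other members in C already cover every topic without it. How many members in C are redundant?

3

Drop M1: ethics uncovered — not redundant.
Drop M2: the rest still cover every topic — redundant.
Drop M3: the rest still cover every topic — redundant.
Drop M4: the rest still cover every topic — redundant.
Drop M7: training, ops uncovered — not redundant.
3 redundant: M2, M3, M4.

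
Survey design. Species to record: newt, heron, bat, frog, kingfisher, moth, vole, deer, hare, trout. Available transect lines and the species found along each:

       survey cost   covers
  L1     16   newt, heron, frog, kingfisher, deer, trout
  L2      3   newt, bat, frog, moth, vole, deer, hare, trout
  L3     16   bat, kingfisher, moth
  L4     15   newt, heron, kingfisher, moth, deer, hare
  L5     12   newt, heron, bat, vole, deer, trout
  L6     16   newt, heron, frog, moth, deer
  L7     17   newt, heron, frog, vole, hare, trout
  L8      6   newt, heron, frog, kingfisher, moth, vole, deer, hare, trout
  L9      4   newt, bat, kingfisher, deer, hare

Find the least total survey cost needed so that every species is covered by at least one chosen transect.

L2, L8 cover every species at survey cost 3 + 6 = 9.
Any cover uses at least 2 transects; among all covering selections none totals below 9.

9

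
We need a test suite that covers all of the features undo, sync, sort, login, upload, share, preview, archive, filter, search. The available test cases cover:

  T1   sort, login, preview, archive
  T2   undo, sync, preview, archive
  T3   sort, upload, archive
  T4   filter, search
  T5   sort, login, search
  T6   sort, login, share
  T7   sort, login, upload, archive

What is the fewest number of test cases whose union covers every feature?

T2, T3, T4, T6 together cover {undo, sync, sort, login, upload, share, preview, archive, filter, search} — every feature.
No 3 of the 7 test cases cover everything (all 35 triples fall short), so 4 is minimum.
Greedy (largest uncovered first) would take T1, T2, T4, T3, T6 — 5 test cases — but 4 suffice.

4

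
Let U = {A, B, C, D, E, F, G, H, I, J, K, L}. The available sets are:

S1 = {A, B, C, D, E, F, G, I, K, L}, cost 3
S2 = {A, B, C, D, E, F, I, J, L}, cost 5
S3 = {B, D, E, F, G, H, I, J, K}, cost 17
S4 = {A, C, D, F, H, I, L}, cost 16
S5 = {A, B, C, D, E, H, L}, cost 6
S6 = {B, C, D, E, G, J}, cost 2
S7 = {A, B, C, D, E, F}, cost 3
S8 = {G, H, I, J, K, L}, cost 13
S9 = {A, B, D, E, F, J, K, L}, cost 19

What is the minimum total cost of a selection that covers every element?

S1, S5, S6 cover every element at cost 3 + 6 + 2 = 11.
Any cover uses at least 2 sets; among all covering selections none totals below 11.

11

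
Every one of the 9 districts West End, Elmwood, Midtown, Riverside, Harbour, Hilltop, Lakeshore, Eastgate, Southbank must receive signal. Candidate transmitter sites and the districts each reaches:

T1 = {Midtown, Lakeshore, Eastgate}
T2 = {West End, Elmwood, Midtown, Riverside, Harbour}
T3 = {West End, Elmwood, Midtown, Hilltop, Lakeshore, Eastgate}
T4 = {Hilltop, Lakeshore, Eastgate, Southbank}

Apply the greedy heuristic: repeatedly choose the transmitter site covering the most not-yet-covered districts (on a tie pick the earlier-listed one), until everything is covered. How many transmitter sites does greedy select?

Pick 1: T3 covers 6 new districts (West End, Elmwood, Midtown, Hilltop, Lakeshore, Eastgate).
Pick 2: T2 covers 2 new districts (Riverside, Harbour).
Pick 3: T4 covers 1 new districts (Southbank).
Greedy uses 3 transmitter sites. (The true minimum is 2.)

3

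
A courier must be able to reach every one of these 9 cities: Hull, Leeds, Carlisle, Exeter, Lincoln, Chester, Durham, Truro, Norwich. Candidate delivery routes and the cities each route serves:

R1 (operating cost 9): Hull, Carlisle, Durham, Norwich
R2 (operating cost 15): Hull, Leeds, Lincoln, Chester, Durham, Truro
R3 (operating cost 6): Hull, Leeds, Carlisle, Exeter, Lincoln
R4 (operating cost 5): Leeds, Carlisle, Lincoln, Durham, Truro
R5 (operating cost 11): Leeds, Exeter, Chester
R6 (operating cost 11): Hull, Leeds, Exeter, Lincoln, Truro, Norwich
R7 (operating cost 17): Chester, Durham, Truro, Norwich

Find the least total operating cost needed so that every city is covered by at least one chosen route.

R3, R7 cover every city at operating cost 6 + 17 = 23.
Any cover uses at least 2 routes; among all covering selections none totals below 23.

23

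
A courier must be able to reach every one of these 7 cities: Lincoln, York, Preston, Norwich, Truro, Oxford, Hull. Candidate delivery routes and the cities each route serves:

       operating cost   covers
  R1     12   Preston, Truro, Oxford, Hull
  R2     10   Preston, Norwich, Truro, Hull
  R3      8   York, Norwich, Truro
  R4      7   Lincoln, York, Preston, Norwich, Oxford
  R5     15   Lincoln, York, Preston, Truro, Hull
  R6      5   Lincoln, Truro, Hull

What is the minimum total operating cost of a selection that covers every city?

R4, R6 cover every city at operating cost 7 + 5 = 12.
Any cover uses at least 2 routes; among all covering selections none totals below 12.

12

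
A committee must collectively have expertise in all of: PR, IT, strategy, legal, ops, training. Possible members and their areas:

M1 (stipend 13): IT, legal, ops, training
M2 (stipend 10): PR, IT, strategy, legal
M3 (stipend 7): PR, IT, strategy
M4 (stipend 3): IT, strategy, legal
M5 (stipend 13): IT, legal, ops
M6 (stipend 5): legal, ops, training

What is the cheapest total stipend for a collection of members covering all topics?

M3, M6 cover every topic at stipend 7 + 5 = 12.
Any cover uses at least 2 members; among all covering selections none totals below 12.

12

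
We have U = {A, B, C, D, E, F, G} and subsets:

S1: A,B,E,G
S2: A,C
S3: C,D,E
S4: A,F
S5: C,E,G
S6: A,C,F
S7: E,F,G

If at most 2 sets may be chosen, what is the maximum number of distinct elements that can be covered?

6

Choosing S1, S3 covers {A, B, C, D, E, G} — 6 elements.
No choice of 2 sets does better; here F is left uncovered.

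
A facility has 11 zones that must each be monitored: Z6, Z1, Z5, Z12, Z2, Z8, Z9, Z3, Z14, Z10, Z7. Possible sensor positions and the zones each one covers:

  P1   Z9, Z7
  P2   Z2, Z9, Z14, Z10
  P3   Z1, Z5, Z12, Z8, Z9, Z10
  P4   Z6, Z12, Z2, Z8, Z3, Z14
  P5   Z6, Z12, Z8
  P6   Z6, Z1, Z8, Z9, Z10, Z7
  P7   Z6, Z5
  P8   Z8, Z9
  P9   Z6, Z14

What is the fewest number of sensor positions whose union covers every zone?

3

P1, P3, P4 together cover {Z6, Z1, Z5, Z12, Z2, Z8, Z9, Z3, Z14, Z10, Z7} — every zone.
No 2 of the 9 sensor positions cover everything (all 36 pairs fall short), so 3 is minimum.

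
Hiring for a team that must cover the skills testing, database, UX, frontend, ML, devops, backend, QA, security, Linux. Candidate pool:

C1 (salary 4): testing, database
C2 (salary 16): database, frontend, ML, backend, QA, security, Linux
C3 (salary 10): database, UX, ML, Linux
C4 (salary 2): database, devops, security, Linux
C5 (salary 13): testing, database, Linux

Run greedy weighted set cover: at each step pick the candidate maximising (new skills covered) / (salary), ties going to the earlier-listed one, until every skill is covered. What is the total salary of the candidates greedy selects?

Pick 1: C4 adds 4 new (database, devops, security, Linux) at salary 2 (ratio 4/2).
Pick 2: C1 adds 1 new (testing) at salary 4 (ratio 1/4).
Pick 3: C2 adds 4 new (frontend, ML, backend, QA) at salary 16 (ratio 4/16).
Pick 4: C3 adds 1 new (UX) at salary 10 (ratio 1/10).
Greedy total salary: 2 + 4 + 16 + 10 = 32.

32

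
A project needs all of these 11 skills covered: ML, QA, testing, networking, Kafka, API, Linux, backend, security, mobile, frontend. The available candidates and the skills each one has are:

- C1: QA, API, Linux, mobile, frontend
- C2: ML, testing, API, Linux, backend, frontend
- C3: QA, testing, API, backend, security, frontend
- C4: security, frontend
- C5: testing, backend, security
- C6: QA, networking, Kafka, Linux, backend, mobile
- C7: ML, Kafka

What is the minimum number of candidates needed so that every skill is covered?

3

C2, C3, C6 together cover {ML, QA, testing, networking, Kafka, API, Linux, backend, security, mobile, frontend} — every skill.
No 2 of the 7 candidates cover everything (all 21 pairs fall short), so 3 is minimum.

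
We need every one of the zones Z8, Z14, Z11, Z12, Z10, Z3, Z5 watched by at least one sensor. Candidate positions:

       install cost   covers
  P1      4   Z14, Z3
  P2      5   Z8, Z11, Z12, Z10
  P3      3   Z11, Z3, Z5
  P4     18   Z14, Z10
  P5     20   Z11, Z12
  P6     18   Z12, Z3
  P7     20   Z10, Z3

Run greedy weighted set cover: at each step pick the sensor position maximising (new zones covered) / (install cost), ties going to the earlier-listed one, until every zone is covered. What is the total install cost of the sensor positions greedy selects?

Pick 1: P3 adds 3 new (Z11, Z3, Z5) at install cost 3 (ratio 3/3).
Pick 2: P2 adds 3 new (Z8, Z12, Z10) at install cost 5 (ratio 3/5).
Pick 3: P1 adds 1 new (Z14) at install cost 4 (ratio 1/4).
Greedy total install cost: 3 + 5 + 4 = 12.

12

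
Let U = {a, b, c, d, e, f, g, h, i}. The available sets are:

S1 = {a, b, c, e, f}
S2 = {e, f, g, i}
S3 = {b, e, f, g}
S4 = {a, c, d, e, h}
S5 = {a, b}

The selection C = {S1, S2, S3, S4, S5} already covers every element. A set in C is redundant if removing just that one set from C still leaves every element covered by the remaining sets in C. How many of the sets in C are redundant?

3

Drop S1: the rest still cover every element — redundant.
Drop S2: i uncovered — not redundant.
Drop S3: the rest still cover every element — redundant.
Drop S4: d, h uncovered — not redundant.
Drop S5: the rest still cover every element — redundant.
3 redundant: S1, S3, S5.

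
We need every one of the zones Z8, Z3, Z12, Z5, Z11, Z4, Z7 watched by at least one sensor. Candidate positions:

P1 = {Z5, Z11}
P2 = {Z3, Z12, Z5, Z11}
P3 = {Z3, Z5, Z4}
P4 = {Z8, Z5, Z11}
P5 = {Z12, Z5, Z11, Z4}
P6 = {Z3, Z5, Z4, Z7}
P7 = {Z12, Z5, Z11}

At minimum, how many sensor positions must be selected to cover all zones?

3

P2, P4, P6 together cover {Z8, Z3, Z12, Z5, Z11, Z4, Z7} — every zone.
No 2 of the 7 sensor positions cover everything (all 21 pairs fall short), so 3 is minimum.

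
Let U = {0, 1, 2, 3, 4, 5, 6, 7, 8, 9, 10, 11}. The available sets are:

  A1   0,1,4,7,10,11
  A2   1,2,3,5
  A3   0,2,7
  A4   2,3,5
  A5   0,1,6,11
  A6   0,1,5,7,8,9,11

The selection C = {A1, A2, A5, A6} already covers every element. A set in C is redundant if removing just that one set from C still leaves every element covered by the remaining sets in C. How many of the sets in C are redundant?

0

Drop A1: 4, 10 uncovered — not redundant.
Drop A2: 2, 3 uncovered — not redundant.
Drop A5: 6 uncovered — not redundant.
Drop A6: 8, 9 uncovered — not redundant.
None of the sets in C is redundant.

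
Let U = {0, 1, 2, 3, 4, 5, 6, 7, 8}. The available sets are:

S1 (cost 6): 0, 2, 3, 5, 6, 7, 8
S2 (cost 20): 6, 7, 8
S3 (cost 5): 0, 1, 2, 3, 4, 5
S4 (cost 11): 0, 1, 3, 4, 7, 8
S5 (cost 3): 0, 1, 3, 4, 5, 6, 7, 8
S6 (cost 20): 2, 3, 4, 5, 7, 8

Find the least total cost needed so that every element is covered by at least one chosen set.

8

S3, S5 cover every element at cost 5 + 3 = 8.
Any cover uses at least 2 sets; among all covering selections none totals below 8.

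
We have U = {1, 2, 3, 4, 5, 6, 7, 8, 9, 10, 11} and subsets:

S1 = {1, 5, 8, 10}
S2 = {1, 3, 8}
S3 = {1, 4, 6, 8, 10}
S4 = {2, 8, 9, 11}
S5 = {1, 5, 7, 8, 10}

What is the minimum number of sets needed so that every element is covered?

4

S2, S3, S4, S5 together cover {1, 2, 3, 4, 5, 6, 7, 8, 9, 10, 11} — every element.
No 3 of the 5 sets cover everything (all 10 triples fall short), so 4 is minimum.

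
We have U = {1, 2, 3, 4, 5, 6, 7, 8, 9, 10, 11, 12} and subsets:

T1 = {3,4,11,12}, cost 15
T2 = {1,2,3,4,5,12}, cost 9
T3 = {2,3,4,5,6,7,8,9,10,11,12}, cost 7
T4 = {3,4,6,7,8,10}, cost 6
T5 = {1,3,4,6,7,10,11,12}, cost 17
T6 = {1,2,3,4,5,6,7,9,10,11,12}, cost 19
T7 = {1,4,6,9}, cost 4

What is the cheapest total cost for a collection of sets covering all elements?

11

T3, T7 cover every element at cost 7 + 4 = 11.
Any cover uses at least 2 sets; among all covering selections none totals below 11.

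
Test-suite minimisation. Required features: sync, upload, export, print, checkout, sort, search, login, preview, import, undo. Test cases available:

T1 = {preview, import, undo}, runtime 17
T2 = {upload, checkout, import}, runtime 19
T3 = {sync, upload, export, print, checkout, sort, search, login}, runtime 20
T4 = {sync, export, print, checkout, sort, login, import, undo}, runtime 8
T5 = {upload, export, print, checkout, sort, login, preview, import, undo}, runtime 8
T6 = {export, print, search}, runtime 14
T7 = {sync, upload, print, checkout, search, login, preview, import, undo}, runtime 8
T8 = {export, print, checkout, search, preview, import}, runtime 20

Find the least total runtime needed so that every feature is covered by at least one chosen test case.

16

T4, T7 cover every feature at runtime 8 + 8 = 16.
Any cover uses at least 2 test cases; among all covering selections none totals below 16.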